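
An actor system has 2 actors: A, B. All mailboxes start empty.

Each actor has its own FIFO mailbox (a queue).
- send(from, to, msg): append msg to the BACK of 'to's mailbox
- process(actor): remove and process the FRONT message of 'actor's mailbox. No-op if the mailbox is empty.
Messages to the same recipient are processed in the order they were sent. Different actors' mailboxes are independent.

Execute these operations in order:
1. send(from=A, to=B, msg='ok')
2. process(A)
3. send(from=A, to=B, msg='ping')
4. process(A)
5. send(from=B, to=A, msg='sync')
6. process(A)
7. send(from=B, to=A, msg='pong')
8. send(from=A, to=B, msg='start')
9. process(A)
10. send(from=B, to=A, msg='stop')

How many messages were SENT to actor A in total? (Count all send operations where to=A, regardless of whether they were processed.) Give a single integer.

After 1 (send(from=A, to=B, msg='ok')): A:[] B:[ok]
After 2 (process(A)): A:[] B:[ok]
After 3 (send(from=A, to=B, msg='ping')): A:[] B:[ok,ping]
After 4 (process(A)): A:[] B:[ok,ping]
After 5 (send(from=B, to=A, msg='sync')): A:[sync] B:[ok,ping]
After 6 (process(A)): A:[] B:[ok,ping]
After 7 (send(from=B, to=A, msg='pong')): A:[pong] B:[ok,ping]
After 8 (send(from=A, to=B, msg='start')): A:[pong] B:[ok,ping,start]
After 9 (process(A)): A:[] B:[ok,ping,start]
After 10 (send(from=B, to=A, msg='stop')): A:[stop] B:[ok,ping,start]

Answer: 3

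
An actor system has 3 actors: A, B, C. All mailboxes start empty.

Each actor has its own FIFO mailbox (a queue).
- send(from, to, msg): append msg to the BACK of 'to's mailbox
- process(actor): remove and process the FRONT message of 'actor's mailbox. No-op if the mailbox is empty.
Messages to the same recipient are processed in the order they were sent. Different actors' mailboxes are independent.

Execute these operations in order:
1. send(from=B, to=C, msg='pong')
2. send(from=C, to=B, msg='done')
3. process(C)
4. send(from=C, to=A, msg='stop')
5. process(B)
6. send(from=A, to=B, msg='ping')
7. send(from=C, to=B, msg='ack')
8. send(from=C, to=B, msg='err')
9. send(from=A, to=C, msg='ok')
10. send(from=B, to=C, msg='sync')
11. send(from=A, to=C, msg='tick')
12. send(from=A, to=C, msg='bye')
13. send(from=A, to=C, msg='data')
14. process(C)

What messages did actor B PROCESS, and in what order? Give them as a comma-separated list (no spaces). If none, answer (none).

After 1 (send(from=B, to=C, msg='pong')): A:[] B:[] C:[pong]
After 2 (send(from=C, to=B, msg='done')): A:[] B:[done] C:[pong]
After 3 (process(C)): A:[] B:[done] C:[]
After 4 (send(from=C, to=A, msg='stop')): A:[stop] B:[done] C:[]
After 5 (process(B)): A:[stop] B:[] C:[]
After 6 (send(from=A, to=B, msg='ping')): A:[stop] B:[ping] C:[]
After 7 (send(from=C, to=B, msg='ack')): A:[stop] B:[ping,ack] C:[]
After 8 (send(from=C, to=B, msg='err')): A:[stop] B:[ping,ack,err] C:[]
After 9 (send(from=A, to=C, msg='ok')): A:[stop] B:[ping,ack,err] C:[ok]
After 10 (send(from=B, to=C, msg='sync')): A:[stop] B:[ping,ack,err] C:[ok,sync]
After 11 (send(from=A, to=C, msg='tick')): A:[stop] B:[ping,ack,err] C:[ok,sync,tick]
After 12 (send(from=A, to=C, msg='bye')): A:[stop] B:[ping,ack,err] C:[ok,sync,tick,bye]
After 13 (send(from=A, to=C, msg='data')): A:[stop] B:[ping,ack,err] C:[ok,sync,tick,bye,data]
After 14 (process(C)): A:[stop] B:[ping,ack,err] C:[sync,tick,bye,data]

Answer: done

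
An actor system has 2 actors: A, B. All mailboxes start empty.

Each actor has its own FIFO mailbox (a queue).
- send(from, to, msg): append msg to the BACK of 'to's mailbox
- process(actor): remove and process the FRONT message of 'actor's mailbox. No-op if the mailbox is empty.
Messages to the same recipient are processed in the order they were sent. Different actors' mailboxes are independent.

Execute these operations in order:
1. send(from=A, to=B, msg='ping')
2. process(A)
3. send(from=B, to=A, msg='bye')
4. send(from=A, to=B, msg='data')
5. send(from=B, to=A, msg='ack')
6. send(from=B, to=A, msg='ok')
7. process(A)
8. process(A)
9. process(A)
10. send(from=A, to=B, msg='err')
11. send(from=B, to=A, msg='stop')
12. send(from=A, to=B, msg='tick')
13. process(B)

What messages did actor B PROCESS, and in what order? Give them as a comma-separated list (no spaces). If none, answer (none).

Answer: ping

Derivation:
After 1 (send(from=A, to=B, msg='ping')): A:[] B:[ping]
After 2 (process(A)): A:[] B:[ping]
After 3 (send(from=B, to=A, msg='bye')): A:[bye] B:[ping]
After 4 (send(from=A, to=B, msg='data')): A:[bye] B:[ping,data]
After 5 (send(from=B, to=A, msg='ack')): A:[bye,ack] B:[ping,data]
After 6 (send(from=B, to=A, msg='ok')): A:[bye,ack,ok] B:[ping,data]
After 7 (process(A)): A:[ack,ok] B:[ping,data]
After 8 (process(A)): A:[ok] B:[ping,data]
After 9 (process(A)): A:[] B:[ping,data]
After 10 (send(from=A, to=B, msg='err')): A:[] B:[ping,data,err]
After 11 (send(from=B, to=A, msg='stop')): A:[stop] B:[ping,data,err]
After 12 (send(from=A, to=B, msg='tick')): A:[stop] B:[ping,data,err,tick]
After 13 (process(B)): A:[stop] B:[data,err,tick]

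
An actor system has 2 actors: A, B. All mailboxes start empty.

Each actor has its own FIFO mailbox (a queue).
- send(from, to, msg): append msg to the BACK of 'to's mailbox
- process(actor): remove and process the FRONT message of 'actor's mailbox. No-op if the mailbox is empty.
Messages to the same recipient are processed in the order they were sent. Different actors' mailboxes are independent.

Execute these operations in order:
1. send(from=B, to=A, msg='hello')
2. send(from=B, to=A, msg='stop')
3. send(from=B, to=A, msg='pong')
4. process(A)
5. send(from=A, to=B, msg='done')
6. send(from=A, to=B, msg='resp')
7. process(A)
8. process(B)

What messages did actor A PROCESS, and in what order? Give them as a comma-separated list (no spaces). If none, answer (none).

Answer: hello,stop

Derivation:
After 1 (send(from=B, to=A, msg='hello')): A:[hello] B:[]
After 2 (send(from=B, to=A, msg='stop')): A:[hello,stop] B:[]
After 3 (send(from=B, to=A, msg='pong')): A:[hello,stop,pong] B:[]
After 4 (process(A)): A:[stop,pong] B:[]
After 5 (send(from=A, to=B, msg='done')): A:[stop,pong] B:[done]
After 6 (send(from=A, to=B, msg='resp')): A:[stop,pong] B:[done,resp]
After 7 (process(A)): A:[pong] B:[done,resp]
After 8 (process(B)): A:[pong] B:[resp]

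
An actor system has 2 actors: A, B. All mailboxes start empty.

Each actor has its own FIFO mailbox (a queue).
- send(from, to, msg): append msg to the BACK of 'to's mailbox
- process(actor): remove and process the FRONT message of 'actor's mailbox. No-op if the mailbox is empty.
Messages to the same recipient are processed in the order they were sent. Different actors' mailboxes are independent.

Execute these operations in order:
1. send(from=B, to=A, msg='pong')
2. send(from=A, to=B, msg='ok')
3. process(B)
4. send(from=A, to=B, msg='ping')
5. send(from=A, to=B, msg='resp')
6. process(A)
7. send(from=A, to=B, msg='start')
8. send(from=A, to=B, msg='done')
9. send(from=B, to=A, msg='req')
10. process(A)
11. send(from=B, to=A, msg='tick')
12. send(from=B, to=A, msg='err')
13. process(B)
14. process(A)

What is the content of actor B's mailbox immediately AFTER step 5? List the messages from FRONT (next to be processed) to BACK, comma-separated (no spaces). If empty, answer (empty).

After 1 (send(from=B, to=A, msg='pong')): A:[pong] B:[]
After 2 (send(from=A, to=B, msg='ok')): A:[pong] B:[ok]
After 3 (process(B)): A:[pong] B:[]
After 4 (send(from=A, to=B, msg='ping')): A:[pong] B:[ping]
After 5 (send(from=A, to=B, msg='resp')): A:[pong] B:[ping,resp]

ping,resp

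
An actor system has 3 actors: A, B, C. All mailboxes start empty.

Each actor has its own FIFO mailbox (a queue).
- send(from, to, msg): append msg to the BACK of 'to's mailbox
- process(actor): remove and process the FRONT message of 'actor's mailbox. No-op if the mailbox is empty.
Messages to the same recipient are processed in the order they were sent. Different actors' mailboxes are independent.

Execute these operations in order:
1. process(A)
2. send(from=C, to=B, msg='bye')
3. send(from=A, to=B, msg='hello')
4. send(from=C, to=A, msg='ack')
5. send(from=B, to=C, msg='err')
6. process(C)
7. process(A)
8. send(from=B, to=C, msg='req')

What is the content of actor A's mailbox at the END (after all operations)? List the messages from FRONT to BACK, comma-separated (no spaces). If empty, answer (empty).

After 1 (process(A)): A:[] B:[] C:[]
After 2 (send(from=C, to=B, msg='bye')): A:[] B:[bye] C:[]
After 3 (send(from=A, to=B, msg='hello')): A:[] B:[bye,hello] C:[]
After 4 (send(from=C, to=A, msg='ack')): A:[ack] B:[bye,hello] C:[]
After 5 (send(from=B, to=C, msg='err')): A:[ack] B:[bye,hello] C:[err]
After 6 (process(C)): A:[ack] B:[bye,hello] C:[]
After 7 (process(A)): A:[] B:[bye,hello] C:[]
After 8 (send(from=B, to=C, msg='req')): A:[] B:[bye,hello] C:[req]

Answer: (empty)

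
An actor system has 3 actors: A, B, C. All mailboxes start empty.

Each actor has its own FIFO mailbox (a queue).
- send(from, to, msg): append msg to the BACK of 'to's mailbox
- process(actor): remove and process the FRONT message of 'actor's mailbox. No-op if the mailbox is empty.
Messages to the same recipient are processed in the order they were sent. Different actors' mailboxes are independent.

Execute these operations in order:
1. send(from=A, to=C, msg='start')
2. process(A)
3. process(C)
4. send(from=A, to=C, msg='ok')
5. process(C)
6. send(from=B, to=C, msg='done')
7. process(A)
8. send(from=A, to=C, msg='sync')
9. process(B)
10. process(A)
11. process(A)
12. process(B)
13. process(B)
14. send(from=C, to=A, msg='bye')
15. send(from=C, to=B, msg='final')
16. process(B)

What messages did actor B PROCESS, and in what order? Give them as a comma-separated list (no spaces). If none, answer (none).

Answer: final

Derivation:
After 1 (send(from=A, to=C, msg='start')): A:[] B:[] C:[start]
After 2 (process(A)): A:[] B:[] C:[start]
After 3 (process(C)): A:[] B:[] C:[]
After 4 (send(from=A, to=C, msg='ok')): A:[] B:[] C:[ok]
After 5 (process(C)): A:[] B:[] C:[]
After 6 (send(from=B, to=C, msg='done')): A:[] B:[] C:[done]
After 7 (process(A)): A:[] B:[] C:[done]
After 8 (send(from=A, to=C, msg='sync')): A:[] B:[] C:[done,sync]
After 9 (process(B)): A:[] B:[] C:[done,sync]
After 10 (process(A)): A:[] B:[] C:[done,sync]
After 11 (process(A)): A:[] B:[] C:[done,sync]
After 12 (process(B)): A:[] B:[] C:[done,sync]
After 13 (process(B)): A:[] B:[] C:[done,sync]
After 14 (send(from=C, to=A, msg='bye')): A:[bye] B:[] C:[done,sync]
After 15 (send(from=C, to=B, msg='final')): A:[bye] B:[final] C:[done,sync]
After 16 (process(B)): A:[bye] B:[] C:[done,sync]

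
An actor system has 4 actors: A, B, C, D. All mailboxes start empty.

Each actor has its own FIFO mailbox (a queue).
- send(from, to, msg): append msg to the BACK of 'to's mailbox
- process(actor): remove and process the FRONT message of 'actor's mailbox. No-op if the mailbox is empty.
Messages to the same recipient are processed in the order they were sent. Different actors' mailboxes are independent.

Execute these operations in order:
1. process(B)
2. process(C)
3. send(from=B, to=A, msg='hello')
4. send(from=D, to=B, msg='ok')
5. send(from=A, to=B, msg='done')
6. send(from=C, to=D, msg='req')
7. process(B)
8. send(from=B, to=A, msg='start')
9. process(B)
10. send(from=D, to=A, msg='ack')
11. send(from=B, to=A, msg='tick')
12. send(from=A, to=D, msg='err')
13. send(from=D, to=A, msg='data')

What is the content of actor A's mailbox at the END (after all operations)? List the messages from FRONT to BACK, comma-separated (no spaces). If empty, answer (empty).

After 1 (process(B)): A:[] B:[] C:[] D:[]
After 2 (process(C)): A:[] B:[] C:[] D:[]
After 3 (send(from=B, to=A, msg='hello')): A:[hello] B:[] C:[] D:[]
After 4 (send(from=D, to=B, msg='ok')): A:[hello] B:[ok] C:[] D:[]
After 5 (send(from=A, to=B, msg='done')): A:[hello] B:[ok,done] C:[] D:[]
After 6 (send(from=C, to=D, msg='req')): A:[hello] B:[ok,done] C:[] D:[req]
After 7 (process(B)): A:[hello] B:[done] C:[] D:[req]
After 8 (send(from=B, to=A, msg='start')): A:[hello,start] B:[done] C:[] D:[req]
After 9 (process(B)): A:[hello,start] B:[] C:[] D:[req]
After 10 (send(from=D, to=A, msg='ack')): A:[hello,start,ack] B:[] C:[] D:[req]
After 11 (send(from=B, to=A, msg='tick')): A:[hello,start,ack,tick] B:[] C:[] D:[req]
After 12 (send(from=A, to=D, msg='err')): A:[hello,start,ack,tick] B:[] C:[] D:[req,err]
After 13 (send(from=D, to=A, msg='data')): A:[hello,start,ack,tick,data] B:[] C:[] D:[req,err]

Answer: hello,start,ack,tick,data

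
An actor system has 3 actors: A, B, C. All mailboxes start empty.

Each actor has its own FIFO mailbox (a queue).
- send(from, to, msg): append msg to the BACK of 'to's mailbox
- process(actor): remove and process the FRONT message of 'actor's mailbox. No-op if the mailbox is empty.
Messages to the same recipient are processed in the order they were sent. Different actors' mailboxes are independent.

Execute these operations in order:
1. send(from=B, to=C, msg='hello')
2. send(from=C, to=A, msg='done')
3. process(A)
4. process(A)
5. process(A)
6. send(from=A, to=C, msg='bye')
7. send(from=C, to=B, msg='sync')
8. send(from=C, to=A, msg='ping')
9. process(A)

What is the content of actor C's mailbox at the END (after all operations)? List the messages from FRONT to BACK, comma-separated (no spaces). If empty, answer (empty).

Answer: hello,bye

Derivation:
After 1 (send(from=B, to=C, msg='hello')): A:[] B:[] C:[hello]
After 2 (send(from=C, to=A, msg='done')): A:[done] B:[] C:[hello]
After 3 (process(A)): A:[] B:[] C:[hello]
After 4 (process(A)): A:[] B:[] C:[hello]
After 5 (process(A)): A:[] B:[] C:[hello]
After 6 (send(from=A, to=C, msg='bye')): A:[] B:[] C:[hello,bye]
After 7 (send(from=C, to=B, msg='sync')): A:[] B:[sync] C:[hello,bye]
After 8 (send(from=C, to=A, msg='ping')): A:[ping] B:[sync] C:[hello,bye]
After 9 (process(A)): A:[] B:[sync] C:[hello,bye]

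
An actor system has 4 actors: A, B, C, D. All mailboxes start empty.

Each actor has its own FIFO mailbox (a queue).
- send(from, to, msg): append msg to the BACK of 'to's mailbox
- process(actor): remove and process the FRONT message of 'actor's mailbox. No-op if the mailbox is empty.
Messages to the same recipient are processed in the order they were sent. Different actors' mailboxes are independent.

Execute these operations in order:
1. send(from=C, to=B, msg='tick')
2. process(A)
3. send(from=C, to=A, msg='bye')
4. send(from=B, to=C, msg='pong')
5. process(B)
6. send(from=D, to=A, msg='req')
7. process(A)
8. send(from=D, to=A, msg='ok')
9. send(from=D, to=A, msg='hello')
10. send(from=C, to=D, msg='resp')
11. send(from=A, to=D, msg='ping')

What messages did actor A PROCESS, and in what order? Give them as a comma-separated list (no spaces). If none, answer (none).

Answer: bye

Derivation:
After 1 (send(from=C, to=B, msg='tick')): A:[] B:[tick] C:[] D:[]
After 2 (process(A)): A:[] B:[tick] C:[] D:[]
After 3 (send(from=C, to=A, msg='bye')): A:[bye] B:[tick] C:[] D:[]
After 4 (send(from=B, to=C, msg='pong')): A:[bye] B:[tick] C:[pong] D:[]
After 5 (process(B)): A:[bye] B:[] C:[pong] D:[]
After 6 (send(from=D, to=A, msg='req')): A:[bye,req] B:[] C:[pong] D:[]
After 7 (process(A)): A:[req] B:[] C:[pong] D:[]
After 8 (send(from=D, to=A, msg='ok')): A:[req,ok] B:[] C:[pong] D:[]
After 9 (send(from=D, to=A, msg='hello')): A:[req,ok,hello] B:[] C:[pong] D:[]
After 10 (send(from=C, to=D, msg='resp')): A:[req,ok,hello] B:[] C:[pong] D:[resp]
After 11 (send(from=A, to=D, msg='ping')): A:[req,ok,hello] B:[] C:[pong] D:[resp,ping]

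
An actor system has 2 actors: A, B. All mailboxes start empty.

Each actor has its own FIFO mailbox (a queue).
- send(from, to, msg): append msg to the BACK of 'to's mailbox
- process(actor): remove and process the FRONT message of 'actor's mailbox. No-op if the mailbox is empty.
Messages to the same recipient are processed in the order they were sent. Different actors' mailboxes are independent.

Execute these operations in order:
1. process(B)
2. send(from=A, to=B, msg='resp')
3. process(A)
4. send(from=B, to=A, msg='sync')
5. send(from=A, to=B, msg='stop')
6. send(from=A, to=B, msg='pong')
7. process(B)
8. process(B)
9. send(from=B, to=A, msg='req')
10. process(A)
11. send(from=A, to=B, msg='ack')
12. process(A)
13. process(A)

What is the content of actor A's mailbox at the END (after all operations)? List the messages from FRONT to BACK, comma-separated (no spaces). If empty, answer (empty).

Answer: (empty)

Derivation:
After 1 (process(B)): A:[] B:[]
After 2 (send(from=A, to=B, msg='resp')): A:[] B:[resp]
After 3 (process(A)): A:[] B:[resp]
After 4 (send(from=B, to=A, msg='sync')): A:[sync] B:[resp]
After 5 (send(from=A, to=B, msg='stop')): A:[sync] B:[resp,stop]
After 6 (send(from=A, to=B, msg='pong')): A:[sync] B:[resp,stop,pong]
After 7 (process(B)): A:[sync] B:[stop,pong]
After 8 (process(B)): A:[sync] B:[pong]
After 9 (send(from=B, to=A, msg='req')): A:[sync,req] B:[pong]
After 10 (process(A)): A:[req] B:[pong]
After 11 (send(from=A, to=B, msg='ack')): A:[req] B:[pong,ack]
After 12 (process(A)): A:[] B:[pong,ack]
After 13 (process(A)): A:[] B:[pong,ack]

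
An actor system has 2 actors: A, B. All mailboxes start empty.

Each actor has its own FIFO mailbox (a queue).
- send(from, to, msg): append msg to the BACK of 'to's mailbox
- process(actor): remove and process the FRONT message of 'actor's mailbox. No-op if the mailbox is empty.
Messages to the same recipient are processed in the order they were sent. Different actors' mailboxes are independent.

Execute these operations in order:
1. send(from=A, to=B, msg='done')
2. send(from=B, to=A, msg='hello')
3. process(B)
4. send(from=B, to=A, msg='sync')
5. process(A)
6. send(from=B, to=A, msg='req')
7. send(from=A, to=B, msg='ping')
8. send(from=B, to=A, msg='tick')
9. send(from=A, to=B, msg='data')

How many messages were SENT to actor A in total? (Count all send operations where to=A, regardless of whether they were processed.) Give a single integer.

After 1 (send(from=A, to=B, msg='done')): A:[] B:[done]
After 2 (send(from=B, to=A, msg='hello')): A:[hello] B:[done]
After 3 (process(B)): A:[hello] B:[]
After 4 (send(from=B, to=A, msg='sync')): A:[hello,sync] B:[]
After 5 (process(A)): A:[sync] B:[]
After 6 (send(from=B, to=A, msg='req')): A:[sync,req] B:[]
After 7 (send(from=A, to=B, msg='ping')): A:[sync,req] B:[ping]
After 8 (send(from=B, to=A, msg='tick')): A:[sync,req,tick] B:[ping]
After 9 (send(from=A, to=B, msg='data')): A:[sync,req,tick] B:[ping,data]

Answer: 4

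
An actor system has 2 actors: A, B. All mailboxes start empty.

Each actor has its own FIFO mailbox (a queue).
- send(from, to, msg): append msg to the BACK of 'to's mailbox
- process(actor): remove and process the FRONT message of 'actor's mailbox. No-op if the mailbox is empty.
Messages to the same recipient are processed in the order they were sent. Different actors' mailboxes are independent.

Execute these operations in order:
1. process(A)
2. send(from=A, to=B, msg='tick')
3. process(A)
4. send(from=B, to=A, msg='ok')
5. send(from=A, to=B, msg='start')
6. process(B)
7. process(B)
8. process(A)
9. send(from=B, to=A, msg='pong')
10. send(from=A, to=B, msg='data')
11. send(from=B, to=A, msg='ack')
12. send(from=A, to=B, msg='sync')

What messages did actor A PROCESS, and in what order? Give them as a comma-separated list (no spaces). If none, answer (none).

Answer: ok

Derivation:
After 1 (process(A)): A:[] B:[]
After 2 (send(from=A, to=B, msg='tick')): A:[] B:[tick]
After 3 (process(A)): A:[] B:[tick]
After 4 (send(from=B, to=A, msg='ok')): A:[ok] B:[tick]
After 5 (send(from=A, to=B, msg='start')): A:[ok] B:[tick,start]
After 6 (process(B)): A:[ok] B:[start]
After 7 (process(B)): A:[ok] B:[]
After 8 (process(A)): A:[] B:[]
After 9 (send(from=B, to=A, msg='pong')): A:[pong] B:[]
After 10 (send(from=A, to=B, msg='data')): A:[pong] B:[data]
After 11 (send(from=B, to=A, msg='ack')): A:[pong,ack] B:[data]
After 12 (send(from=A, to=B, msg='sync')): A:[pong,ack] B:[data,sync]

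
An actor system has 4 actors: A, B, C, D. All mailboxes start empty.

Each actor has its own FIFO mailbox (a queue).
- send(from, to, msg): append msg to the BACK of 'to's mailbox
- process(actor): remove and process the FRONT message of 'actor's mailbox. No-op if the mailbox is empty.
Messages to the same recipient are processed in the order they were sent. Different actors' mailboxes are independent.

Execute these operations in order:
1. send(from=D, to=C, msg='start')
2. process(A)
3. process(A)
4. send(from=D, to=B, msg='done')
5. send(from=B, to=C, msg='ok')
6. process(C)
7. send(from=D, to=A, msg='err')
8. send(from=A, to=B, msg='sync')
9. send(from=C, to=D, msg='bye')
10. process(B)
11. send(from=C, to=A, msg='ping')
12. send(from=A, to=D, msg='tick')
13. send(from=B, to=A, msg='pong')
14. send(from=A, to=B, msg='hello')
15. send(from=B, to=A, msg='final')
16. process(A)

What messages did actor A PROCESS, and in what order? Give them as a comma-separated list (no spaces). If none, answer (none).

After 1 (send(from=D, to=C, msg='start')): A:[] B:[] C:[start] D:[]
After 2 (process(A)): A:[] B:[] C:[start] D:[]
After 3 (process(A)): A:[] B:[] C:[start] D:[]
After 4 (send(from=D, to=B, msg='done')): A:[] B:[done] C:[start] D:[]
After 5 (send(from=B, to=C, msg='ok')): A:[] B:[done] C:[start,ok] D:[]
After 6 (process(C)): A:[] B:[done] C:[ok] D:[]
After 7 (send(from=D, to=A, msg='err')): A:[err] B:[done] C:[ok] D:[]
After 8 (send(from=A, to=B, msg='sync')): A:[err] B:[done,sync] C:[ok] D:[]
After 9 (send(from=C, to=D, msg='bye')): A:[err] B:[done,sync] C:[ok] D:[bye]
After 10 (process(B)): A:[err] B:[sync] C:[ok] D:[bye]
After 11 (send(from=C, to=A, msg='ping')): A:[err,ping] B:[sync] C:[ok] D:[bye]
After 12 (send(from=A, to=D, msg='tick')): A:[err,ping] B:[sync] C:[ok] D:[bye,tick]
After 13 (send(from=B, to=A, msg='pong')): A:[err,ping,pong] B:[sync] C:[ok] D:[bye,tick]
After 14 (send(from=A, to=B, msg='hello')): A:[err,ping,pong] B:[sync,hello] C:[ok] D:[bye,tick]
After 15 (send(from=B, to=A, msg='final')): A:[err,ping,pong,final] B:[sync,hello] C:[ok] D:[bye,tick]
After 16 (process(A)): A:[ping,pong,final] B:[sync,hello] C:[ok] D:[bye,tick]

Answer: err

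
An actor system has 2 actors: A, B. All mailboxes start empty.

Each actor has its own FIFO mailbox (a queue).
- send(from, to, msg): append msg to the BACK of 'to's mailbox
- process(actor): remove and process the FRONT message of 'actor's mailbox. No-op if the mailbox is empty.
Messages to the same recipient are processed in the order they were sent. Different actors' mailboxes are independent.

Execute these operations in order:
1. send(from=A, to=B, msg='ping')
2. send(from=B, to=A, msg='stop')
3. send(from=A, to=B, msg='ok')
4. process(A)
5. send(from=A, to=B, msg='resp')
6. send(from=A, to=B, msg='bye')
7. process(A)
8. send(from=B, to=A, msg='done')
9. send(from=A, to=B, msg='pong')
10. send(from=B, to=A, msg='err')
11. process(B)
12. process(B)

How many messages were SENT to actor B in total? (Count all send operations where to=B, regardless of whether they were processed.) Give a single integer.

Answer: 5

Derivation:
After 1 (send(from=A, to=B, msg='ping')): A:[] B:[ping]
After 2 (send(from=B, to=A, msg='stop')): A:[stop] B:[ping]
After 3 (send(from=A, to=B, msg='ok')): A:[stop] B:[ping,ok]
After 4 (process(A)): A:[] B:[ping,ok]
After 5 (send(from=A, to=B, msg='resp')): A:[] B:[ping,ok,resp]
After 6 (send(from=A, to=B, msg='bye')): A:[] B:[ping,ok,resp,bye]
After 7 (process(A)): A:[] B:[ping,ok,resp,bye]
After 8 (send(from=B, to=A, msg='done')): A:[done] B:[ping,ok,resp,bye]
After 9 (send(from=A, to=B, msg='pong')): A:[done] B:[ping,ok,resp,bye,pong]
After 10 (send(from=B, to=A, msg='err')): A:[done,err] B:[ping,ok,resp,bye,pong]
After 11 (process(B)): A:[done,err] B:[ok,resp,bye,pong]
After 12 (process(B)): A:[done,err] B:[resp,bye,pong]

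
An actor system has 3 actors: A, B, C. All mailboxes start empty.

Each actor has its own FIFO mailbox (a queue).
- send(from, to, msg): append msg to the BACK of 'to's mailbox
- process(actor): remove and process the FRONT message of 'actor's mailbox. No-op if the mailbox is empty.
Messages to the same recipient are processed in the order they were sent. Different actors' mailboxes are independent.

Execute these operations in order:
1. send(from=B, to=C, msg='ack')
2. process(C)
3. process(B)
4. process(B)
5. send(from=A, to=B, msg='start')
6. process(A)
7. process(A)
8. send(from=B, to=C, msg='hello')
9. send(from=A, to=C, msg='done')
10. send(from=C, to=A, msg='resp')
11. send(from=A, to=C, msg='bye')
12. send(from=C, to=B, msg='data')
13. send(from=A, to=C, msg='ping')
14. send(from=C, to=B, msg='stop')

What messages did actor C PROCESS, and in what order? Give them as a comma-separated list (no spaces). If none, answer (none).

Answer: ack

Derivation:
After 1 (send(from=B, to=C, msg='ack')): A:[] B:[] C:[ack]
After 2 (process(C)): A:[] B:[] C:[]
After 3 (process(B)): A:[] B:[] C:[]
After 4 (process(B)): A:[] B:[] C:[]
After 5 (send(from=A, to=B, msg='start')): A:[] B:[start] C:[]
After 6 (process(A)): A:[] B:[start] C:[]
After 7 (process(A)): A:[] B:[start] C:[]
After 8 (send(from=B, to=C, msg='hello')): A:[] B:[start] C:[hello]
After 9 (send(from=A, to=C, msg='done')): A:[] B:[start] C:[hello,done]
After 10 (send(from=C, to=A, msg='resp')): A:[resp] B:[start] C:[hello,done]
After 11 (send(from=A, to=C, msg='bye')): A:[resp] B:[start] C:[hello,done,bye]
After 12 (send(from=C, to=B, msg='data')): A:[resp] B:[start,data] C:[hello,done,bye]
After 13 (send(from=A, to=C, msg='ping')): A:[resp] B:[start,data] C:[hello,done,bye,ping]
After 14 (send(from=C, to=B, msg='stop')): A:[resp] B:[start,data,stop] C:[hello,done,bye,ping]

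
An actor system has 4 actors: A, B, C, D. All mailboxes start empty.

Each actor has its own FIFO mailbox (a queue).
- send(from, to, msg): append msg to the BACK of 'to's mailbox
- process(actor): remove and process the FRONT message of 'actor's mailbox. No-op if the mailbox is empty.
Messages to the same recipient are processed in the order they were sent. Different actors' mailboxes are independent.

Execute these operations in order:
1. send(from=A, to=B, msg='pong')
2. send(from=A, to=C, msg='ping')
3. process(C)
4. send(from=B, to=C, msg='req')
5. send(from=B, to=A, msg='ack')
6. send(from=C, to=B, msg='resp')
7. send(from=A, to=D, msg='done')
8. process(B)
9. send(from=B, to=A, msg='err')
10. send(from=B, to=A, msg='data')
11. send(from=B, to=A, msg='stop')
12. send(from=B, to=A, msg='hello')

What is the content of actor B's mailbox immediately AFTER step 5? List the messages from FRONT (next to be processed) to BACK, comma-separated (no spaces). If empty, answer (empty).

After 1 (send(from=A, to=B, msg='pong')): A:[] B:[pong] C:[] D:[]
After 2 (send(from=A, to=C, msg='ping')): A:[] B:[pong] C:[ping] D:[]
After 3 (process(C)): A:[] B:[pong] C:[] D:[]
After 4 (send(from=B, to=C, msg='req')): A:[] B:[pong] C:[req] D:[]
After 5 (send(from=B, to=A, msg='ack')): A:[ack] B:[pong] C:[req] D:[]

pong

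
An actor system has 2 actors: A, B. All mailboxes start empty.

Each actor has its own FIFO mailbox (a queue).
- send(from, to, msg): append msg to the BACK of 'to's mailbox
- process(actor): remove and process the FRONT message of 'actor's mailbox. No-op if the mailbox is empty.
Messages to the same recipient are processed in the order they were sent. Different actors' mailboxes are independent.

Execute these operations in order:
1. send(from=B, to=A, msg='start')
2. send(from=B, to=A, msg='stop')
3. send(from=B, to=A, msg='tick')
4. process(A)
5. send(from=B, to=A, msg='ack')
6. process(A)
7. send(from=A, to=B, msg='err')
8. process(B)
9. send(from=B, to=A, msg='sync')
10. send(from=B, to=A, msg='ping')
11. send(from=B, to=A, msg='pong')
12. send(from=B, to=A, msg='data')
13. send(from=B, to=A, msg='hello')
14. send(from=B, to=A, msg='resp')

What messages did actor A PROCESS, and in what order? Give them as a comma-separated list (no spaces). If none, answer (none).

Answer: start,stop

Derivation:
After 1 (send(from=B, to=A, msg='start')): A:[start] B:[]
After 2 (send(from=B, to=A, msg='stop')): A:[start,stop] B:[]
After 3 (send(from=B, to=A, msg='tick')): A:[start,stop,tick] B:[]
After 4 (process(A)): A:[stop,tick] B:[]
After 5 (send(from=B, to=A, msg='ack')): A:[stop,tick,ack] B:[]
After 6 (process(A)): A:[tick,ack] B:[]
After 7 (send(from=A, to=B, msg='err')): A:[tick,ack] B:[err]
After 8 (process(B)): A:[tick,ack] B:[]
After 9 (send(from=B, to=A, msg='sync')): A:[tick,ack,sync] B:[]
After 10 (send(from=B, to=A, msg='ping')): A:[tick,ack,sync,ping] B:[]
After 11 (send(from=B, to=A, msg='pong')): A:[tick,ack,sync,ping,pong] B:[]
After 12 (send(from=B, to=A, msg='data')): A:[tick,ack,sync,ping,pong,data] B:[]
After 13 (send(from=B, to=A, msg='hello')): A:[tick,ack,sync,ping,pong,data,hello] B:[]
After 14 (send(from=B, to=A, msg='resp')): A:[tick,ack,sync,ping,pong,data,hello,resp] B:[]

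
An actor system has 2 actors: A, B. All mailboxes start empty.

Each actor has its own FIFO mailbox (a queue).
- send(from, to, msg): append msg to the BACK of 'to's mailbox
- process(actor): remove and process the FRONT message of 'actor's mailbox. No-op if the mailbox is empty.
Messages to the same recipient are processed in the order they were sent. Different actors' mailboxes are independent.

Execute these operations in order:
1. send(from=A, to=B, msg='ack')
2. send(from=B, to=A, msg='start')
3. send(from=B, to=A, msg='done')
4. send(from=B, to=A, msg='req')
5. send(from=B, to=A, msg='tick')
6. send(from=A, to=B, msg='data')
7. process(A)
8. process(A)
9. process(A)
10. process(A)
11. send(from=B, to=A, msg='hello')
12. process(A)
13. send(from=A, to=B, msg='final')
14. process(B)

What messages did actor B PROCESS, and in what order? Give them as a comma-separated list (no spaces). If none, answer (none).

Answer: ack

Derivation:
After 1 (send(from=A, to=B, msg='ack')): A:[] B:[ack]
After 2 (send(from=B, to=A, msg='start')): A:[start] B:[ack]
After 3 (send(from=B, to=A, msg='done')): A:[start,done] B:[ack]
After 4 (send(from=B, to=A, msg='req')): A:[start,done,req] B:[ack]
After 5 (send(from=B, to=A, msg='tick')): A:[start,done,req,tick] B:[ack]
After 6 (send(from=A, to=B, msg='data')): A:[start,done,req,tick] B:[ack,data]
After 7 (process(A)): A:[done,req,tick] B:[ack,data]
After 8 (process(A)): A:[req,tick] B:[ack,data]
After 9 (process(A)): A:[tick] B:[ack,data]
After 10 (process(A)): A:[] B:[ack,data]
After 11 (send(from=B, to=A, msg='hello')): A:[hello] B:[ack,data]
After 12 (process(A)): A:[] B:[ack,data]
After 13 (send(from=A, to=B, msg='final')): A:[] B:[ack,data,final]
After 14 (process(B)): A:[] B:[data,final]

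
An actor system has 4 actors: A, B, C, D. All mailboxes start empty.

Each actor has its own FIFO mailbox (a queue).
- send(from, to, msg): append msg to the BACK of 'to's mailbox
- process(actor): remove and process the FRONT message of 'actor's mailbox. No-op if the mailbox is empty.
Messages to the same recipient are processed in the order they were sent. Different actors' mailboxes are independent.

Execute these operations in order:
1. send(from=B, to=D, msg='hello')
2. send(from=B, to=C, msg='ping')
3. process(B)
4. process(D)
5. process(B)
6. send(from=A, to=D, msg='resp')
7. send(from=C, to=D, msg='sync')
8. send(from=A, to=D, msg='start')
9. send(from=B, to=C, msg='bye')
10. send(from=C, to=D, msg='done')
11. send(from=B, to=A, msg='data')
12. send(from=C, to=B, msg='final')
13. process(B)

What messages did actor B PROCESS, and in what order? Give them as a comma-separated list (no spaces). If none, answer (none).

Answer: final

Derivation:
After 1 (send(from=B, to=D, msg='hello')): A:[] B:[] C:[] D:[hello]
After 2 (send(from=B, to=C, msg='ping')): A:[] B:[] C:[ping] D:[hello]
After 3 (process(B)): A:[] B:[] C:[ping] D:[hello]
After 4 (process(D)): A:[] B:[] C:[ping] D:[]
After 5 (process(B)): A:[] B:[] C:[ping] D:[]
After 6 (send(from=A, to=D, msg='resp')): A:[] B:[] C:[ping] D:[resp]
After 7 (send(from=C, to=D, msg='sync')): A:[] B:[] C:[ping] D:[resp,sync]
After 8 (send(from=A, to=D, msg='start')): A:[] B:[] C:[ping] D:[resp,sync,start]
After 9 (send(from=B, to=C, msg='bye')): A:[] B:[] C:[ping,bye] D:[resp,sync,start]
After 10 (send(from=C, to=D, msg='done')): A:[] B:[] C:[ping,bye] D:[resp,sync,start,done]
After 11 (send(from=B, to=A, msg='data')): A:[data] B:[] C:[ping,bye] D:[resp,sync,start,done]
After 12 (send(from=C, to=B, msg='final')): A:[data] B:[final] C:[ping,bye] D:[resp,sync,start,done]
After 13 (process(B)): A:[data] B:[] C:[ping,bye] D:[resp,sync,start,done]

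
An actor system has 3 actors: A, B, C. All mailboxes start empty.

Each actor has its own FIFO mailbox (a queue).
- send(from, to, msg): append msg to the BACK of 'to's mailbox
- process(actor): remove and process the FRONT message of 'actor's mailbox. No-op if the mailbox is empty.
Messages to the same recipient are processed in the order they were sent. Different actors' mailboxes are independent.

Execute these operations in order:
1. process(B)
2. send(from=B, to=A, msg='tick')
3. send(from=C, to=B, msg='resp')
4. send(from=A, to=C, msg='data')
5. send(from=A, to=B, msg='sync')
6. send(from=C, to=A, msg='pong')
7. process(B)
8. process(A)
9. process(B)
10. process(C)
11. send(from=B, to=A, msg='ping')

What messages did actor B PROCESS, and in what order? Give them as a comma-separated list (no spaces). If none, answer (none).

Answer: resp,sync

Derivation:
After 1 (process(B)): A:[] B:[] C:[]
After 2 (send(from=B, to=A, msg='tick')): A:[tick] B:[] C:[]
After 3 (send(from=C, to=B, msg='resp')): A:[tick] B:[resp] C:[]
After 4 (send(from=A, to=C, msg='data')): A:[tick] B:[resp] C:[data]
After 5 (send(from=A, to=B, msg='sync')): A:[tick] B:[resp,sync] C:[data]
After 6 (send(from=C, to=A, msg='pong')): A:[tick,pong] B:[resp,sync] C:[data]
After 7 (process(B)): A:[tick,pong] B:[sync] C:[data]
After 8 (process(A)): A:[pong] B:[sync] C:[data]
After 9 (process(B)): A:[pong] B:[] C:[data]
After 10 (process(C)): A:[pong] B:[] C:[]
After 11 (send(from=B, to=A, msg='ping')): A:[pong,ping] B:[] C:[]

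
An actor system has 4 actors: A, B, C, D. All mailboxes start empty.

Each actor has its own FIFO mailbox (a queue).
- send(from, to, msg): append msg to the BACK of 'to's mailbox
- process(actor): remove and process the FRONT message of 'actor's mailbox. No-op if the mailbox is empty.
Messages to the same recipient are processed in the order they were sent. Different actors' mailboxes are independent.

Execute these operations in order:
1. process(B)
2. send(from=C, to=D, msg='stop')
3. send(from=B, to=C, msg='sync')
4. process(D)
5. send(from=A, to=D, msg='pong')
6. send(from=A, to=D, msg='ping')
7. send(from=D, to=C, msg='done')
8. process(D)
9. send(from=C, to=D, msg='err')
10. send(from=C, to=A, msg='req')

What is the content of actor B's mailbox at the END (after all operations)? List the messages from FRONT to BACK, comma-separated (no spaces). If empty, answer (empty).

Answer: (empty)

Derivation:
After 1 (process(B)): A:[] B:[] C:[] D:[]
After 2 (send(from=C, to=D, msg='stop')): A:[] B:[] C:[] D:[stop]
After 3 (send(from=B, to=C, msg='sync')): A:[] B:[] C:[sync] D:[stop]
After 4 (process(D)): A:[] B:[] C:[sync] D:[]
After 5 (send(from=A, to=D, msg='pong')): A:[] B:[] C:[sync] D:[pong]
After 6 (send(from=A, to=D, msg='ping')): A:[] B:[] C:[sync] D:[pong,ping]
After 7 (send(from=D, to=C, msg='done')): A:[] B:[] C:[sync,done] D:[pong,ping]
After 8 (process(D)): A:[] B:[] C:[sync,done] D:[ping]
After 9 (send(from=C, to=D, msg='err')): A:[] B:[] C:[sync,done] D:[ping,err]
After 10 (send(from=C, to=A, msg='req')): A:[req] B:[] C:[sync,done] D:[ping,err]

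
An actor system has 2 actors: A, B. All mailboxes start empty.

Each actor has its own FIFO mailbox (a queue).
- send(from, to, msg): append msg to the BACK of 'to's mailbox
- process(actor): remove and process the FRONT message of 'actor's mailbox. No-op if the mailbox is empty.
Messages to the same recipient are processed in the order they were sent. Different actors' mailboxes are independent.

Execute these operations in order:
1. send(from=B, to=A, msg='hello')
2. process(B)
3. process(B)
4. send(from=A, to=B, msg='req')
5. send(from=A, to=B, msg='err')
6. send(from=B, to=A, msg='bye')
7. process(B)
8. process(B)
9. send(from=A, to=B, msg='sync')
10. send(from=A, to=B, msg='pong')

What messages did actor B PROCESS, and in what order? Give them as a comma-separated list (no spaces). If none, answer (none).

After 1 (send(from=B, to=A, msg='hello')): A:[hello] B:[]
After 2 (process(B)): A:[hello] B:[]
After 3 (process(B)): A:[hello] B:[]
After 4 (send(from=A, to=B, msg='req')): A:[hello] B:[req]
After 5 (send(from=A, to=B, msg='err')): A:[hello] B:[req,err]
After 6 (send(from=B, to=A, msg='bye')): A:[hello,bye] B:[req,err]
After 7 (process(B)): A:[hello,bye] B:[err]
After 8 (process(B)): A:[hello,bye] B:[]
After 9 (send(from=A, to=B, msg='sync')): A:[hello,bye] B:[sync]
After 10 (send(from=A, to=B, msg='pong')): A:[hello,bye] B:[sync,pong]

Answer: req,err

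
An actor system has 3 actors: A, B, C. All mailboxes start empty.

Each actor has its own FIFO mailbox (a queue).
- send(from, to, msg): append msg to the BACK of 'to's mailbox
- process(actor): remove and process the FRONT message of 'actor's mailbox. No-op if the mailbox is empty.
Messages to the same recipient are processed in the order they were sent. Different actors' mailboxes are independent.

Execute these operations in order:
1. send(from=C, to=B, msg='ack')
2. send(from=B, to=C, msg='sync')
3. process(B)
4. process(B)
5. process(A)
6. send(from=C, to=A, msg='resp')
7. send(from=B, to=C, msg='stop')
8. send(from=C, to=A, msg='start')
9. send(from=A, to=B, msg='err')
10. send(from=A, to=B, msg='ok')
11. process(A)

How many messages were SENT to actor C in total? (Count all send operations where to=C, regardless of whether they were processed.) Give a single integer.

Answer: 2

Derivation:
After 1 (send(from=C, to=B, msg='ack')): A:[] B:[ack] C:[]
After 2 (send(from=B, to=C, msg='sync')): A:[] B:[ack] C:[sync]
After 3 (process(B)): A:[] B:[] C:[sync]
After 4 (process(B)): A:[] B:[] C:[sync]
After 5 (process(A)): A:[] B:[] C:[sync]
After 6 (send(from=C, to=A, msg='resp')): A:[resp] B:[] C:[sync]
After 7 (send(from=B, to=C, msg='stop')): A:[resp] B:[] C:[sync,stop]
After 8 (send(from=C, to=A, msg='start')): A:[resp,start] B:[] C:[sync,stop]
After 9 (send(from=A, to=B, msg='err')): A:[resp,start] B:[err] C:[sync,stop]
After 10 (send(from=A, to=B, msg='ok')): A:[resp,start] B:[err,ok] C:[sync,stop]
After 11 (process(A)): A:[start] B:[err,ok] C:[sync,stop]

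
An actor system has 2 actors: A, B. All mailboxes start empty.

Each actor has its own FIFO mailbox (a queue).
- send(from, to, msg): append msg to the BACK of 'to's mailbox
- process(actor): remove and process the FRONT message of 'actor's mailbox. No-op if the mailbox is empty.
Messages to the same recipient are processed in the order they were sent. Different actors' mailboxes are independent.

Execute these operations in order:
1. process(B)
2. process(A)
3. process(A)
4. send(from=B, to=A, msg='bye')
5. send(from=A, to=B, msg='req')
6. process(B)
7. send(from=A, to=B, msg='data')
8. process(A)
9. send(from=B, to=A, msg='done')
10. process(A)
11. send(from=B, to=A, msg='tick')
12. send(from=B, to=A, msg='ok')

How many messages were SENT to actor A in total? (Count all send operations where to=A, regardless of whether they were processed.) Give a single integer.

Answer: 4

Derivation:
After 1 (process(B)): A:[] B:[]
After 2 (process(A)): A:[] B:[]
After 3 (process(A)): A:[] B:[]
After 4 (send(from=B, to=A, msg='bye')): A:[bye] B:[]
After 5 (send(from=A, to=B, msg='req')): A:[bye] B:[req]
After 6 (process(B)): A:[bye] B:[]
After 7 (send(from=A, to=B, msg='data')): A:[bye] B:[data]
After 8 (process(A)): A:[] B:[data]
After 9 (send(from=B, to=A, msg='done')): A:[done] B:[data]
After 10 (process(A)): A:[] B:[data]
After 11 (send(from=B, to=A, msg='tick')): A:[tick] B:[data]
After 12 (send(from=B, to=A, msg='ok')): A:[tick,ok] B:[data]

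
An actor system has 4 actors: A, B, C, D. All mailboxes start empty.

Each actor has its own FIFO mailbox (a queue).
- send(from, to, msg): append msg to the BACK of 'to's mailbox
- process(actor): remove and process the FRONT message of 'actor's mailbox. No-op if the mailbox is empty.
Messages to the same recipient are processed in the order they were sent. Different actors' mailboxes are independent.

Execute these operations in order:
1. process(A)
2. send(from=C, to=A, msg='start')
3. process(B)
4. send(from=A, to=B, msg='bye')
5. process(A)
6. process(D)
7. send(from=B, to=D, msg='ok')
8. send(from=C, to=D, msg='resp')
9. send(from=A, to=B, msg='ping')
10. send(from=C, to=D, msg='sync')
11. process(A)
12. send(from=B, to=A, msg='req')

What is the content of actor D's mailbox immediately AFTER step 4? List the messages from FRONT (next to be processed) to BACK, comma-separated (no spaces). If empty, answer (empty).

After 1 (process(A)): A:[] B:[] C:[] D:[]
After 2 (send(from=C, to=A, msg='start')): A:[start] B:[] C:[] D:[]
After 3 (process(B)): A:[start] B:[] C:[] D:[]
After 4 (send(from=A, to=B, msg='bye')): A:[start] B:[bye] C:[] D:[]

(empty)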